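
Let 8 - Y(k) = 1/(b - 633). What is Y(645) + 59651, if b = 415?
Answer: 13005663/218 ≈ 59659.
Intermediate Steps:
Y(k) = 1745/218 (Y(k) = 8 - 1/(415 - 633) = 8 - 1/(-218) = 8 - 1*(-1/218) = 8 + 1/218 = 1745/218)
Y(645) + 59651 = 1745/218 + 59651 = 13005663/218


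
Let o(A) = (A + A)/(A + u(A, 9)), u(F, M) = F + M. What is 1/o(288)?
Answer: 65/64 ≈ 1.0156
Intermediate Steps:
o(A) = 2*A/(9 + 2*A) (o(A) = (A + A)/(A + (A + 9)) = (2*A)/(A + (9 + A)) = (2*A)/(9 + 2*A) = 2*A/(9 + 2*A))
1/o(288) = 1/(2*288/(9 + 2*288)) = 1/(2*288/(9 + 576)) = 1/(2*288/585) = 1/(2*288*(1/585)) = 1/(64/65) = 65/64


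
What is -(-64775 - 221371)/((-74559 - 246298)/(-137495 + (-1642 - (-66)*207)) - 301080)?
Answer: -35904169350/37777692143 ≈ -0.95041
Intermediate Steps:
-(-64775 - 221371)/((-74559 - 246298)/(-137495 + (-1642 - (-66)*207)) - 301080) = -(-286146)/(-320857/(-137495 + (-1642 - 1*(-13662))) - 301080) = -(-286146)/(-320857/(-137495 + (-1642 + 13662)) - 301080) = -(-286146)/(-320857/(-137495 + 12020) - 301080) = -(-286146)/(-320857/(-125475) - 301080) = -(-286146)/(-320857*(-1/125475) - 301080) = -(-286146)/(320857/125475 - 301080) = -(-286146)/(-37777692143/125475) = -(-286146)*(-125475)/37777692143 = -1*35904169350/37777692143 = -35904169350/37777692143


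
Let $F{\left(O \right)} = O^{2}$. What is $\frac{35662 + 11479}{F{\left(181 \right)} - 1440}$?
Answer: $\frac{47141}{31321} \approx 1.5051$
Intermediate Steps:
$\frac{35662 + 11479}{F{\left(181 \right)} - 1440} = \frac{35662 + 11479}{181^{2} - 1440} = \frac{47141}{32761 - 1440} = \frac{47141}{31321}$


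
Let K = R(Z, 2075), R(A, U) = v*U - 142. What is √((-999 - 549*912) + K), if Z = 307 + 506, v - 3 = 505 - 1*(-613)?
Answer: 3*√202694 ≈ 1350.6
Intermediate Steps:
v = 1121 (v = 3 + (505 - 1*(-613)) = 3 + (505 + 613) = 3 + 1118 = 1121)
Z = 813
R(A, U) = -142 + 1121*U (R(A, U) = 1121*U - 142 = -142 + 1121*U)
K = 2325933 (K = -142 + 1121*2075 = -142 + 2326075 = 2325933)
√((-999 - 549*912) + K) = √((-999 - 549*912) + 2325933) = √((-999 - 500688) + 2325933) = √(-501687 + 2325933) = √1824246 = 3*√202694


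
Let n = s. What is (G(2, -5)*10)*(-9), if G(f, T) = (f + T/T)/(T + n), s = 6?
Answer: -270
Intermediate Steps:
n = 6
G(f, T) = (1 + f)/(6 + T) (G(f, T) = (f + T/T)/(T + 6) = (f + 1)/(6 + T) = (1 + f)/(6 + T))
(G(2, -5)*10)*(-9) = (((1 + 2)/(6 - 5))*10)*(-9) = ((3/1)*10)*(-9) = ((1*3)*10)*(-9) = (3*10)*(-9) = 30*(-9) = -270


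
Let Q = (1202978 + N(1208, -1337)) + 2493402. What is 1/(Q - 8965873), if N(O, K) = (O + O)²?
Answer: 1/567563 ≈ 1.7619e-6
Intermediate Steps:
N(O, K) = 4*O² (N(O, K) = (2*O)² = 4*O²)
Q = 9533436 (Q = (1202978 + 4*1208²) + 2493402 = (1202978 + 4*1459264) + 2493402 = (1202978 + 5837056) + 2493402 = 7040034 + 2493402 = 9533436)
1/(Q - 8965873) = 1/(9533436 - 8965873) = 1/567563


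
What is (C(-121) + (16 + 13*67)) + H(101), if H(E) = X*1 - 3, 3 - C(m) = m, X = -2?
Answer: 1006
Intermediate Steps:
C(m) = 3 - m
H(E) = -5 (H(E) = -2*1 - 3 = -2 - 3 = -5)
(C(-121) + (16 + 13*67)) + H(101) = ((3 - 1*(-121)) + (16 + 13*67)) - 5 = ((3 + 121) + (16 + 871)) - 5 = (124 + 887) - 5 = 1011 - 5 = 1006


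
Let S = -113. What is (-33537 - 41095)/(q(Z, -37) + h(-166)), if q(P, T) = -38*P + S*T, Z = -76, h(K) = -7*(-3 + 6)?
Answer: -9329/881 ≈ -10.589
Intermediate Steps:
h(K) = -21 (h(K) = -7*3 = -21)
q(P, T) = -113*T - 38*P (q(P, T) = -38*P - 113*T = -113*T - 38*P)
(-33537 - 41095)/(q(Z, -37) + h(-166)) = (-33537 - 41095)/((-113*(-37) - 38*(-76)) - 21) = -74632/((4181 + 2888) - 21) = -74632/(7069 - 21) = -74632/7048 = -74632*1/7048 = -9329/881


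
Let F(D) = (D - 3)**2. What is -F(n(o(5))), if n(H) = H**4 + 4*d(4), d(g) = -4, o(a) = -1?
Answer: -324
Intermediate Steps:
n(H) = -16 + H**4 (n(H) = H**4 + 4*(-4) = H**4 - 16 = -16 + H**4)
F(D) = (-3 + D)**2
-F(n(o(5))) = -(-3 + (-16 + (-1)**4))**2 = -(-3 + (-16 + 1))**2 = -(-3 - 15)**2 = -1*(-18)**2 = -1*324 = -324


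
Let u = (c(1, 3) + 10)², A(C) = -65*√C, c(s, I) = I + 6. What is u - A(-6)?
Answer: 361 + 65*I*√6 ≈ 361.0 + 159.22*I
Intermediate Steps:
c(s, I) = 6 + I
u = 361 (u = ((6 + 3) + 10)² = (9 + 10)² = 19² = 361)
u - A(-6) = 361 - (-65)*√(-6) = 361 - (-65)*I*√6 = 361 + 65*I*√6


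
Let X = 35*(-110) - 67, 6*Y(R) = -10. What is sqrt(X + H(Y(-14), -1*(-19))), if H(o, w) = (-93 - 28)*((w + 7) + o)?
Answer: 2*I*sqrt(15438)/3 ≈ 82.833*I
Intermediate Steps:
Y(R) = -5/3 (Y(R) = (1/6)*(-10) = -5/3)
X = -3917 (X = -3850 - 67 = -3917)
H(o, w) = -847 - 121*o - 121*w (H(o, w) = -121*((7 + w) + o) = -121*(7 + o + w) = -847 - 121*o - 121*w)
sqrt(X + H(Y(-14), -1*(-19))) = sqrt(-3917 + (-847 - 121*(-5/3) - (-121)*(-19))) = sqrt(-3917 + (-847 + 605/3 - 121*19)) = sqrt(-3917 + (-847 + 605/3 - 2299)) = sqrt(-3917 - 8833/3) = sqrt(-20584/3) = 2*I*sqrt(15438)/3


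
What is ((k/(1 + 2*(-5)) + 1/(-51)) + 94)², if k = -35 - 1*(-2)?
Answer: 2755600/289 ≈ 9535.0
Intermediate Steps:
k = -33 (k = -35 + 2 = -33)
((k/(1 + 2*(-5)) + 1/(-51)) + 94)² = ((-33/(1 + 2*(-5)) + 1/(-51)) + 94)² = ((-33/(1 - 10) + 1*(-1/51)) + 94)² = ((-33/(-9) - 1/51) + 94)² = ((-33*(-⅑) - 1/51) + 94)² = ((11/3 - 1/51) + 94)² = (62/17 + 94)² = (1660/17)² = 2755600/289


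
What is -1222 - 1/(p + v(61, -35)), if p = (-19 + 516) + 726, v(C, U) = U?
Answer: -1451737/1188 ≈ -1222.0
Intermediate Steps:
p = 1223 (p = 497 + 726 = 1223)
-1222 - 1/(p + v(61, -35)) = -1222 - 1/(1223 - 35) = -1222 - 1/1188 = -1451737/1188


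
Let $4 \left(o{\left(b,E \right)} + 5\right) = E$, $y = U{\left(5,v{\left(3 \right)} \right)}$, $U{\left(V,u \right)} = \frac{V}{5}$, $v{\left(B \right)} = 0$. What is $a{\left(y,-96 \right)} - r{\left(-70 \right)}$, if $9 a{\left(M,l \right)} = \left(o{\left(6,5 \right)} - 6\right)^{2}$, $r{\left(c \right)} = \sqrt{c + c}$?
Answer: $\frac{169}{16} - 2 i \sqrt{35} \approx 10.563 - 11.832 i$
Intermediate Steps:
$U{\left(V,u \right)} = \frac{V}{5}$ ($U{\left(V,u \right)} = V \frac{1}{5} = \frac{V}{5}$)
$y = 1$ ($y = \frac{1}{5} \cdot 5 = 1$)
$o{\left(b,E \right)} = -5 + \frac{E}{4}$
$r{\left(c \right)} = \sqrt{2} \sqrt{c}$ ($r{\left(c \right)} = \sqrt{2 c} = \sqrt{2} \sqrt{c}$)
$a{\left(M,l \right)} = \frac{169}{16}$ ($a{\left(M,l \right)} = \frac{\left(\left(-5 + \frac{1}{4} \cdot 5\right) - 6\right)^{2}}{9} = \frac{\left(\left(-5 + \frac{5}{4}\right) - 6\right)^{2}}{9} = \frac{\left(- \frac{15}{4} - 6\right)^{2}}{9} = \frac{\left(- \frac{39}{4}\right)^{2}}{9} = \frac{1}{9} \cdot \frac{1521}{16} = \frac{169}{16}$)
$a{\left(y,-96 \right)} - r{\left(-70 \right)} = \frac{169}{16} - \sqrt{2} \sqrt{-70} = \frac{169}{16} - \sqrt{2} i \sqrt{70} = \frac{169}{16} - 2 i \sqrt{35}$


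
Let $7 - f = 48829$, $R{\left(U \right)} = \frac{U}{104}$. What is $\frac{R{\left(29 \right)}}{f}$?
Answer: $- \frac{29}{5077488} \approx -5.7115 \cdot 10^{-6}$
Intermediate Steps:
$R{\left(U \right)} = \frac{U}{104}$ ($R{\left(U \right)} = U \frac{1}{104} = \frac{U}{104}$)
$f = -48822$ ($f = 7 - 48829 = -48822$)
$\frac{R{\left(29 \right)}}{f} = \frac{\frac{1}{104} \cdot 29}{-48822} = \frac{29}{104} \left(- \frac{1}{48822}\right) = - \frac{29}{5077488}$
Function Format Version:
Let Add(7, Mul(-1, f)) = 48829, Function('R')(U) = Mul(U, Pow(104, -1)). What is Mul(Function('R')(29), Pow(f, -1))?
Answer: Rational(-29, 5077488) ≈ -5.7115e-6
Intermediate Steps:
Function('R')(U) = Mul(Rational(1, 104), U) (Function('R')(U) = Mul(U, Rational(1, 104)) = Mul(Rational(1, 104), U))
f = -48822 (f = Add(7, Mul(-1, 48829)) = Add(7, -48829) = -48822)
Mul(Function('R')(29), Pow(f, -1)) = Mul(Mul(Rational(1, 104), 29), Pow(-48822, -1)) = Mul(Rational(29, 104), Rational(-1, 48822)) = Rational(-29, 5077488)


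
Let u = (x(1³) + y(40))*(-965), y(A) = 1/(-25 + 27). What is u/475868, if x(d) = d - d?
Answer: -965/951736 ≈ -0.0010139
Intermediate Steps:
y(A) = ½ (y(A) = 1/2 = ½)
x(d) = 0
u = -965/2 (u = (0 + ½)*(-965) = (½)*(-965) = -965/2 ≈ -482.50)
u/475868 = -965/2/475868 = -965/2*1/475868 = -965/951736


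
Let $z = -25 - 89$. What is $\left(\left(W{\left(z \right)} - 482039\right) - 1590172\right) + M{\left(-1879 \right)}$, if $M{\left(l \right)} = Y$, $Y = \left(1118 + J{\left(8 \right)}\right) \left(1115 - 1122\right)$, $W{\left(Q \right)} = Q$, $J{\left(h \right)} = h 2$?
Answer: $-2080263$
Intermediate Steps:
$z = -114$ ($z = -25 - 89 = -114$)
$J{\left(h \right)} = 2 h$
$Y = -7938$ ($Y = \left(1118 + 2 \cdot 8\right) \left(1115 - 1122\right) = \left(1118 + 16\right) \left(-7\right) = 1134 \left(-7\right) = -7938$)
$M{\left(l \right)} = -7938$
$\left(\left(W{\left(z \right)} - 482039\right) - 1590172\right) + M{\left(-1879 \right)} = \left(\left(-114 - 482039\right) - 1590172\right) - 7938 = \left(-482153 - 1590172\right) - 7938 = -2072325 - 7938 = -2080263$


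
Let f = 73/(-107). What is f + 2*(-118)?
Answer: -25325/107 ≈ -236.68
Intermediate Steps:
f = -73/107 (f = 73*(-1/107) = -73/107 ≈ -0.68224)
f + 2*(-118) = -73/107 + 2*(-118) = -73/107 - 236 = -25325/107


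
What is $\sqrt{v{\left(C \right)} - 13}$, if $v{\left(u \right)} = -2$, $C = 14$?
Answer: $i \sqrt{15} \approx 3.873 i$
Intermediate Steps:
$\sqrt{v{\left(C \right)} - 13} = \sqrt{-2 - 13} = \sqrt{-15} = i \sqrt{15}$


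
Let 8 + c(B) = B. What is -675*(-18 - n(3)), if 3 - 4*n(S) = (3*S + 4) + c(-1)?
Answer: 47925/4 ≈ 11981.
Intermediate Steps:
c(B) = -8 + B
n(S) = 2 - 3*S/4 (n(S) = ¾ - ((3*S + 4) + (-8 - 1))/4 = ¾ - ((4 + 3*S) - 9)/4 = ¾ - (-5 + 3*S)/4 = ¾ + (5/4 - 3*S/4) = 2 - 3*S/4)
-675*(-18 - n(3)) = -675*(-18 - (2 - ¾*3)) = -675*(-18 - (2 - 9/4)) = -675*(-18 - 1*(-¼)) = -675*(-18 + ¼) = -675*(-71/4) = 47925/4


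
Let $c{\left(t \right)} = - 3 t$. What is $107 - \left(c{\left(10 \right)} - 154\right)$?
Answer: $291$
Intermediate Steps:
$107 - \left(c{\left(10 \right)} - 154\right) = 107 - \left(\left(-3\right) 10 - 154\right) = 107 - \left(-30 - 154\right) = 107 - -184 = 107 + 184 = 291$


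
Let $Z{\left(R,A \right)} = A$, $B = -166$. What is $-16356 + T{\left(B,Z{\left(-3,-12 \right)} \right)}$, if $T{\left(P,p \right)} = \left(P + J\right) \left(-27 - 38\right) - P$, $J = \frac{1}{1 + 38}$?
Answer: $- \frac{16205}{3} \approx -5401.7$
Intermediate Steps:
$J = \frac{1}{39} \approx 0.025641$
$T{\left(P,p \right)} = - \frac{5}{3} - 66 P$ ($T{\left(P,p \right)} = \left(P + \frac{1}{39}\right) \left(-27 - 38\right) - P = \left(\frac{1}{39} + P\right) \left(-65\right) - P = \left(- \frac{5}{3} - 65 P\right) - P = - \frac{5}{3} - 66 P$)
$-16356 + T{\left(B,Z{\left(-3,-12 \right)} \right)} = -16356 - - \frac{32863}{3} = -16356 + \left(- \frac{5}{3} + 10956\right) = -16356 + \frac{32863}{3} = - \frac{16205}{3}$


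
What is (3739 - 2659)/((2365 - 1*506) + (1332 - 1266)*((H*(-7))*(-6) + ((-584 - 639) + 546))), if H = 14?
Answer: -216/803 ≈ -0.26899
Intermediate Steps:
(3739 - 2659)/((2365 - 1*506) + (1332 - 1266)*((H*(-7))*(-6) + ((-584 - 639) + 546))) = (3739 - 2659)/((2365 - 1*506) + (1332 - 1266)*((14*(-7))*(-6) + ((-584 - 639) + 546))) = 1080/((2365 - 506) + 66*(-98*(-6) + (-1223 + 546))) = 1080/(1859 + 66*(588 - 677)) = 1080/(1859 + 66*(-89)) = 1080/(1859 - 5874) = 1080/(-4015) = 1080*(-1/4015) = -216/803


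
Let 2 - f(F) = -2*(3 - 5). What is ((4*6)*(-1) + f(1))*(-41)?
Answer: 1066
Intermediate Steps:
f(F) = -2 (f(F) = 2 - (-2)*(3 - 5) = 2 - (-2)*(-2) = 2 - 1*4 = 2 - 4 = -2)
((4*6)*(-1) + f(1))*(-41) = ((4*6)*(-1) - 2)*(-41) = (24*(-1) - 2)*(-41) = (-24 - 2)*(-41) = -26*(-41) = 1066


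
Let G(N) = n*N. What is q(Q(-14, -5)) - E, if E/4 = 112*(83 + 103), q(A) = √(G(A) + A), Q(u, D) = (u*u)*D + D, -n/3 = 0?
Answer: -83328 + I*√985 ≈ -83328.0 + 31.385*I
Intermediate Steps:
n = 0 (n = -3*0 = 0)
G(N) = 0 (G(N) = 0*N = 0)
Q(u, D) = D + D*u² (Q(u, D) = u²*D + D = D*u² + D = D + D*u²)
q(A) = √A (q(A) = √(0 + A) = √A)
E = 83328 (E = 4*(112*(83 + 103)) = 4*(112*186) = 4*20832 = 83328)
q(Q(-14, -5)) - E = √(-5*(1 + (-14)²)) - 1*83328 = √(-5*(1 + 196)) - 83328 = √(-5*197) - 83328 = √(-985) - 83328 = I*√985 - 83328 = -83328 + I*√985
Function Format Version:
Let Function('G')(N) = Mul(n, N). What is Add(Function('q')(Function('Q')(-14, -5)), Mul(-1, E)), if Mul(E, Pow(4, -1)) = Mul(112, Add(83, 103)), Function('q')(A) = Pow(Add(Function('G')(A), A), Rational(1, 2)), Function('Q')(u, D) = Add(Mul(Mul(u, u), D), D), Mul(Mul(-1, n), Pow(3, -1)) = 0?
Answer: Add(-83328, Mul(I, Pow(985, Rational(1, 2)))) ≈ Add(-83328., Mul(31.385, I))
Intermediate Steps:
n = 0 (n = Mul(-3, 0) = 0)
Function('G')(N) = 0 (Function('G')(N) = Mul(0, N) = 0)
Function('Q')(u, D) = Add(D, Mul(D, Pow(u, 2))) (Function('Q')(u, D) = Add(Mul(Pow(u, 2), D), D) = Add(Mul(D, Pow(u, 2)), D) = Add(D, Mul(D, Pow(u, 2))))
Function('q')(A) = Pow(A, Rational(1, 2)) (Function('q')(A) = Pow(Add(0, A), Rational(1, 2)) = Pow(A, Rational(1, 2)))
E = 83328 (E = Mul(4, Mul(112, Add(83, 103))) = Mul(4, Mul(112, 186)) = Mul(4, 20832) = 83328)
Add(Function('q')(Function('Q')(-14, -5)), Mul(-1, E)) = Add(Pow(Mul(-5, Add(1, Pow(-14, 2))), Rational(1, 2)), Mul(-1, 83328)) = Add(Pow(Mul(-5, Add(1, 196)), Rational(1, 2)), -83328) = Add(Pow(Mul(-5, 197), Rational(1, 2)), -83328) = Add(Pow(-985, Rational(1, 2)), -83328) = Add(Mul(I, Pow(985, Rational(1, 2))), -83328) = Add(-83328, Mul(I, Pow(985, Rational(1, 2))))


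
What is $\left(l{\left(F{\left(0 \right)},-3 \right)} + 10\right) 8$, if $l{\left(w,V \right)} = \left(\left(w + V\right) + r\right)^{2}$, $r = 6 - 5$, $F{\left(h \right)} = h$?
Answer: $112$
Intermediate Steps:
$r = 1$
$l{\left(w,V \right)} = \left(1 + V + w\right)^{2}$ ($l{\left(w,V \right)} = \left(\left(w + V\right) + 1\right)^{2} = \left(\left(V + w\right) + 1\right)^{2} = \left(1 + V + w\right)^{2}$)
$\left(l{\left(F{\left(0 \right)},-3 \right)} + 10\right) 8 = \left(\left(1 - 3 + 0\right)^{2} + 10\right) 8 = \left(\left(-2\right)^{2} + 10\right) 8 = \left(4 + 10\right) 8 = 14 \cdot 8 = 112$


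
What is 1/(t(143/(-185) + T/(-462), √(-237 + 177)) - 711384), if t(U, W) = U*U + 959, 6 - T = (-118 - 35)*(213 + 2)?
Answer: -6708100/4730839458691 ≈ -1.4180e-6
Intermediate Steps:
T = 32901 (T = 6 - (-118 - 35)*(213 + 2) = 6 - (-153)*215 = 6 - 1*(-32895) = 6 + 32895 = 32901)
t(U, W) = 959 + U² (t(U, W) = U² + 959 = 959 + U²)
1/(t(143/(-185) + T/(-462), √(-237 + 177)) - 711384) = 1/((959 + (143/(-185) + 32901/(-462))²) - 711384) = 1/((959 + (143*(-1/185) + 32901*(-1/462))²) - 711384) = 1/((959 + (-143/185 - 997/14)²) - 711384) = 1/((959 + (-186447/2590)²) - 711384) = 1/((959 + 34762483809/6708100) - 711384) = 1/(41195551709/6708100 - 711384) = 1/(-4730839458691/6708100) = -6708100/4730839458691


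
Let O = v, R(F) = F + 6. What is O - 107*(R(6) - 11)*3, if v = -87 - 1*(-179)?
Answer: -229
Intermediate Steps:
R(F) = 6 + F
v = 92 (v = -87 + 179 = 92)
O = 92
O - 107*(R(6) - 11)*3 = 92 - 107*((6 + 6) - 11)*3 = 92 - 107*(12 - 11)*3 = 92 - 107*3 = 92 - 321 = -229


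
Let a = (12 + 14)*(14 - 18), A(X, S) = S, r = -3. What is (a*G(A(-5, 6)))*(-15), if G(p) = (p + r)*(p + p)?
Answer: 56160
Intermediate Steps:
a = -104 (a = 26*(-4) = -104)
G(p) = 2*p*(-3 + p) (G(p) = (p - 3)*(p + p) = (-3 + p)*(2*p) = 2*p*(-3 + p))
(a*G(A(-5, 6)))*(-15) = -208*6*(-3 + 6)*(-15) = -208*6*3*(-15) = -104*36*(-15) = -3744*(-15) = 56160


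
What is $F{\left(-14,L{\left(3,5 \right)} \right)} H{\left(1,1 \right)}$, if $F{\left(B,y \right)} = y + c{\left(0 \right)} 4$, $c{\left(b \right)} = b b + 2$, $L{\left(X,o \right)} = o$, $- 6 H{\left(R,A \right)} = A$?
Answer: $- \frac{13}{6} \approx -2.1667$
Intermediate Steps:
$H{\left(R,A \right)} = - \frac{A}{6}$
$c{\left(b \right)} = 2 + b^{2}$ ($c{\left(b \right)} = b^{2} + 2 = 2 + b^{2}$)
$F{\left(B,y \right)} = 8 + y$ ($F{\left(B,y \right)} = y + \left(2 + 0^{2}\right) 4 = y + \left(2 + 0\right) 4 = y + 2 \cdot 4 = y + 8 = 8 + y$)
$F{\left(-14,L{\left(3,5 \right)} \right)} H{\left(1,1 \right)} = \left(8 + 5\right) \left(\left(- \frac{1}{6}\right) 1\right) = 13 \left(- \frac{1}{6}\right) = - \frac{13}{6}$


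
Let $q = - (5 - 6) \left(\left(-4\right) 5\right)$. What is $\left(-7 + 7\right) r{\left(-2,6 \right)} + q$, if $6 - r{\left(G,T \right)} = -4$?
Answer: $-20$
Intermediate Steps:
$r{\left(G,T \right)} = 10$ ($r{\left(G,T \right)} = 6 - -4 = 6 + 4 = 10$)
$q = -20$ ($q = - (5 - 6) \left(-20\right) = \left(-1\right) \left(-1\right) \left(-20\right) = 1 \left(-20\right) = -20$)
$\left(-7 + 7\right) r{\left(-2,6 \right)} + q = \left(-7 + 7\right) 10 - 20 = 0 \cdot 10 - 20 = 0 - 20 = -20$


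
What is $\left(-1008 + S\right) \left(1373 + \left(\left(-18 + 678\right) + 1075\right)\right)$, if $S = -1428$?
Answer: $-7571088$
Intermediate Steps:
$\left(-1008 + S\right) \left(1373 + \left(\left(-18 + 678\right) + 1075\right)\right) = \left(-1008 - 1428\right) \left(1373 + \left(\left(-18 + 678\right) + 1075\right)\right) = - 2436 \left(1373 + \left(660 + 1075\right)\right) = - 2436 \left(1373 + 1735\right) = \left(-2436\right) 3108 = -7571088$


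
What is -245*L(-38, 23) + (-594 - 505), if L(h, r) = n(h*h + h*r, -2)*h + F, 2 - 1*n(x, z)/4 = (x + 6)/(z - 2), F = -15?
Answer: 5439616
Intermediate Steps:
n(x, z) = 8 - 4*(6 + x)/(-2 + z) (n(x, z) = 8 - 4*(x + 6)/(z - 2) = 8 - 4*(6 + x)/(-2 + z))
L(h, r) = -15 + h*(14 + h**2 + h*r) (L(h, r) = (4*(-10 - (h*h + h*r) + 2*(-2))/(-2 - 2))*h - 15 = (4*(-10 - (h**2 + h*r) - 4)/(-4))*h - 15 = (4*(-1/4)*(-10 + (-h**2 - h*r) - 4))*h - 15 = (4*(-1/4)*(-14 - h**2 - h*r))*h - 15 = (14 + h**2 + h*r)*h - 15 = h*(14 + h**2 + h*r) - 15 = -15 + h*(14 + h**2 + h*r))
-245*L(-38, 23) + (-594 - 505) = -245*(-15 - 38*(14 - 38*(-38 + 23))) + (-594 - 505) = -245*(-15 - 38*(14 - 38*(-15))) - 1099 = -245*(-15 - 38*(14 + 570)) - 1099 = -245*(-15 - 38*584) - 1099 = -245*(-15 - 22192) - 1099 = -245*(-22207) - 1099 = 5440715 - 1099 = 5439616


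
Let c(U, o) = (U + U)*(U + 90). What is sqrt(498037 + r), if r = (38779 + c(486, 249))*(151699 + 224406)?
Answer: 2*sqrt(56289033098) ≈ 4.7451e+5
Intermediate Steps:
c(U, o) = 2*U*(90 + U) (c(U, o) = (2*U)*(90 + U) = 2*U*(90 + U))
r = 225155634355 (r = (38779 + 2*486*(90 + 486))*(151699 + 224406) = (38779 + 2*486*576)*376105 = (38779 + 559872)*376105 = 598651*376105 = 225155634355)
sqrt(498037 + r) = sqrt(498037 + 225155634355) = sqrt(225156132392) = 2*sqrt(56289033098)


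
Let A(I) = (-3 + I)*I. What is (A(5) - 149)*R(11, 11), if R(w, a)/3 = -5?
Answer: 2085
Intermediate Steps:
R(w, a) = -15 (R(w, a) = 3*(-5) = -15)
A(I) = I*(-3 + I)
(A(5) - 149)*R(11, 11) = (5*(-3 + 5) - 149)*(-15) = (5*2 - 149)*(-15) = (10 - 149)*(-15) = -139*(-15) = 2085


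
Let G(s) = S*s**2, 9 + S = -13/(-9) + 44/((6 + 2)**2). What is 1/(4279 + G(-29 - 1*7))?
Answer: -1/4622 ≈ -0.00021636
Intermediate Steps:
S = -989/144 (S = -9 + (-13/(-9) + 44/((6 + 2)**2)) = -9 + (-13*(-1/9) + 44/(8**2)) = -9 + (13/9 + 44/64) = -9 + (13/9 + 44*(1/64)) = -9 + (13/9 + 11/16) = -9 + 307/144 = -989/144 ≈ -6.8681)
G(s) = -989*s**2/144
1/(4279 + G(-29 - 1*7)) = 1/(4279 - 989*(-29 - 1*7)**2/144) = 1/(4279 - 989*(-29 - 7)**2/144) = 1/(4279 - 989/144*(-36)**2) = 1/(4279 - 989/144*1296) = 1/(4279 - 8901) = 1/(-4622) = -1/4622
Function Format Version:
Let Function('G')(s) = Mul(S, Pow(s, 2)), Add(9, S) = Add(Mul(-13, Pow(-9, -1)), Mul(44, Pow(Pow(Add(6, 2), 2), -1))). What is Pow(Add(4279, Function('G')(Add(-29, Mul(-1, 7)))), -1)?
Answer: Rational(-1, 4622) ≈ -0.00021636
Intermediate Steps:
S = Rational(-989, 144) (S = Add(-9, Add(Mul(-13, Pow(-9, -1)), Mul(44, Pow(Pow(Add(6, 2), 2), -1)))) = Add(-9, Add(Mul(-13, Rational(-1, 9)), Mul(44, Pow(Pow(8, 2), -1)))) = Add(-9, Add(Rational(13, 9), Mul(44, Pow(64, -1)))) = Add(-9, Add(Rational(13, 9), Mul(44, Rational(1, 64)))) = Add(-9, Add(Rational(13, 9), Rational(11, 16))) = Add(-9, Rational(307, 144)) = Rational(-989, 144) ≈ -6.8681)
Function('G')(s) = Mul(Rational(-989, 144), Pow(s, 2))
Pow(Add(4279, Function('G')(Add(-29, Mul(-1, 7)))), -1) = Pow(Add(4279, Mul(Rational(-989, 144), Pow(Add(-29, Mul(-1, 7)), 2))), -1) = Pow(Add(4279, Mul(Rational(-989, 144), Pow(Add(-29, -7), 2))), -1) = Pow(Add(4279, Mul(Rational(-989, 144), Pow(-36, 2))), -1) = Pow(Add(4279, Mul(Rational(-989, 144), 1296)), -1) = Pow(Add(4279, -8901), -1) = Pow(-4622, -1) = Rational(-1, 4622)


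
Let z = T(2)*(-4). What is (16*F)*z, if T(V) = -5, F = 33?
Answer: 10560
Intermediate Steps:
z = 20 (z = -5*(-4) = 20)
(16*F)*z = (16*33)*20 = 528*20 = 10560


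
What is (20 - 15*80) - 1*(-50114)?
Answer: 48934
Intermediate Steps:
(20 - 15*80) - 1*(-50114) = (20 - 1200) + 50114 = -1180 + 50114 = 48934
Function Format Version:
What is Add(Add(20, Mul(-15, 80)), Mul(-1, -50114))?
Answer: 48934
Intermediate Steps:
Add(Add(20, Mul(-15, 80)), Mul(-1, -50114)) = Add(Add(20, -1200), 50114) = Add(-1180, 50114) = 48934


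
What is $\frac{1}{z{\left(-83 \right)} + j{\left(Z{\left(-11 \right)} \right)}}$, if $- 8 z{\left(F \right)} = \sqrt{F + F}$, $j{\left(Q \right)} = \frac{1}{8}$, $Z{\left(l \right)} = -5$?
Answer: $\frac{8}{167} + \frac{8 i \sqrt{166}}{167} \approx 0.047904 + 0.6172 i$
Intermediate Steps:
$j{\left(Q \right)} = \frac{1}{8}$
$z{\left(F \right)} = - \frac{\sqrt{2} \sqrt{F}}{8}$ ($z{\left(F \right)} = - \frac{\sqrt{F + F}}{8} = - \frac{\sqrt{2 F}}{8} = - \frac{\sqrt{2} \sqrt{F}}{8}$)
$\frac{1}{z{\left(-83 \right)} + j{\left(Z{\left(-11 \right)} \right)}} = \frac{1}{- \frac{\sqrt{2} \sqrt{-83}}{8} + \frac{1}{8}} = \frac{1}{- \frac{\sqrt{2} i \sqrt{83}}{8} + \frac{1}{8}} = \frac{1}{- \frac{i \sqrt{166}}{8} + \frac{1}{8}} = \frac{1}{\frac{1}{8} - \frac{i \sqrt{166}}{8}}$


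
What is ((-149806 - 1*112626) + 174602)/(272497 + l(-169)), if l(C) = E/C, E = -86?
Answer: -14843270/46052079 ≈ -0.32231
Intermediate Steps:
l(C) = -86/C
((-149806 - 1*112626) + 174602)/(272497 + l(-169)) = ((-149806 - 1*112626) + 174602)/(272497 - 86/(-169)) = ((-149806 - 112626) + 174602)/(272497 - 86*(-1/169)) = (-262432 + 174602)/(272497 + 86/169) = -87830/46052079/169 = -87830*169/46052079 = -14843270/46052079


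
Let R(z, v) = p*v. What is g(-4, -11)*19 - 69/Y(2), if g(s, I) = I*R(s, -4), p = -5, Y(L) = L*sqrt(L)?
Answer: -4180 - 69*sqrt(2)/4 ≈ -4204.4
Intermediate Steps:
Y(L) = L**(3/2)
R(z, v) = -5*v
g(s, I) = 20*I (g(s, I) = I*(-5*(-4)) = I*20 = 20*I)
g(-4, -11)*19 - 69/Y(2) = (20*(-11))*19 - 69*sqrt(2)/4 = -220*19 - 69*sqrt(2)/4 = -4180 - 69*sqrt(2)/4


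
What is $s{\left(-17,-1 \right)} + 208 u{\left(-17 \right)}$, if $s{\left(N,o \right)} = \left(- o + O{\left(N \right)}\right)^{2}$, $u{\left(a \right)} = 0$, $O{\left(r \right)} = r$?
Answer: $256$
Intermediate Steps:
$s{\left(N,o \right)} = \left(N - o\right)^{2}$ ($s{\left(N,o \right)} = \left(- o + N\right)^{2} = \left(N - o\right)^{2}$)
$s{\left(-17,-1 \right)} + 208 u{\left(-17 \right)} = \left(-17 - -1\right)^{2} + 208 \cdot 0 = \left(-17 + 1\right)^{2} + 0 = \left(-16\right)^{2} + 0 = 256 + 0 = 256$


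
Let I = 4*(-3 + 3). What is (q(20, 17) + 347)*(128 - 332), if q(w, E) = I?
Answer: -70788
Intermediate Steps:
I = 0 (I = 4*0 = 0)
q(w, E) = 0
(q(20, 17) + 347)*(128 - 332) = (0 + 347)*(128 - 332) = 347*(-204) = -70788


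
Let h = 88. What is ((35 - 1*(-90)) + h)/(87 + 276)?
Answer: 71/121 ≈ 0.58678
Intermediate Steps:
((35 - 1*(-90)) + h)/(87 + 276) = ((35 - 1*(-90)) + 88)/(87 + 276) = ((35 + 90) + 88)/363 = (125 + 88)*(1/363) = 213*(1/363) = 71/121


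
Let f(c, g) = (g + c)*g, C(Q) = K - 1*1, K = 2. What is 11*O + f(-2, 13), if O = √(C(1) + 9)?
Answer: 143 + 11*√10 ≈ 177.79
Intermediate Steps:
C(Q) = 1 (C(Q) = 2 - 1*1 = 2 - 1 = 1)
f(c, g) = g*(c + g) (f(c, g) = (c + g)*g = g*(c + g))
O = √10 (O = √(1 + 9) = √10 ≈ 3.1623)
11*O + f(-2, 13) = 11*√10 + 13*(-2 + 13) = 11*√10 + 13*11 = 11*√10 + 143 = 143 + 11*√10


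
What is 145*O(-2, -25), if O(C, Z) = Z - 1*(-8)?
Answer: -2465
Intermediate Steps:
O(C, Z) = 8 + Z (O(C, Z) = Z + 8 = 8 + Z)
145*O(-2, -25) = 145*(8 - 25) = 145*(-17) = -2465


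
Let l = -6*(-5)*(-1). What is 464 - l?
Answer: 494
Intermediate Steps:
l = -30 (l = 30*(-1) = -30)
464 - l = 464 - 1*(-30) = 464 + 30 = 494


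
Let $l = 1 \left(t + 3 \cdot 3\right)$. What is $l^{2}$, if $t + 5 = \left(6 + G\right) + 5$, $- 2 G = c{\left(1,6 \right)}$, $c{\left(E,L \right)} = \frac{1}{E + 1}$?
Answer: $\frac{3481}{16} \approx 217.56$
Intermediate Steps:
$c{\left(E,L \right)} = \frac{1}{1 + E}$
$G = - \frac{1}{4}$ ($G = - \frac{1}{2 \left(1 + 1\right)} = - \frac{1}{2 \cdot 2} = \left(- \frac{1}{2}\right) \frac{1}{2} = - \frac{1}{4} \approx -0.25$)
$t = \frac{23}{4}$ ($t = -5 + \left(\left(6 - \frac{1}{4}\right) + 5\right) = -5 + \left(\frac{23}{4} + 5\right) = -5 + \frac{43}{4} = \frac{23}{4} \approx 5.75$)
$l = \frac{59}{4}$ ($l = 1 \left(\frac{23}{4} + 3 \cdot 3\right) = 1 \left(\frac{23}{4} + 9\right) = 1 \cdot \frac{59}{4} = \frac{59}{4} \approx 14.75$)
$l^{2} = \left(\frac{59}{4}\right)^{2} = \frac{3481}{16}$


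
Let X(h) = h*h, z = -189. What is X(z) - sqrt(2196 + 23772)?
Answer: 35721 - 4*sqrt(1623) ≈ 35560.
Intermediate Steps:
X(h) = h**2
X(z) - sqrt(2196 + 23772) = (-189)**2 - sqrt(2196 + 23772) = 35721 - sqrt(25968) = 35721 - 4*sqrt(1623)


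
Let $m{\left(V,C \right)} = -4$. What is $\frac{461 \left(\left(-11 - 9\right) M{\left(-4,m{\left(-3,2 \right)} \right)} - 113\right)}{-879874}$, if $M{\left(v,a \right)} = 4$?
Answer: $\frac{88973}{879874} \approx 0.10112$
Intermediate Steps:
$\frac{461 \left(\left(-11 - 9\right) M{\left(-4,m{\left(-3,2 \right)} \right)} - 113\right)}{-879874} = \frac{461 \left(\left(-11 - 9\right) 4 - 113\right)}{-879874} = 461 \left(\left(-20\right) 4 - 113\right) \left(- \frac{1}{879874}\right) = 461 \left(-80 - 113\right) \left(- \frac{1}{879874}\right) = 461 \left(-193\right) \left(- \frac{1}{879874}\right) = \left(-88973\right) \left(- \frac{1}{879874}\right) = \frac{88973}{879874}$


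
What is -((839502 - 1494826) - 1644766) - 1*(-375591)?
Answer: 2675681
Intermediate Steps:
-((839502 - 1494826) - 1644766) - 1*(-375591) = -(-655324 - 1644766) + 375591 = -1*(-2300090) + 375591 = 2300090 + 375591 = 2675681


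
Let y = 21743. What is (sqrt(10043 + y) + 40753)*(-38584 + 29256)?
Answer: -380143984 - 9328*sqrt(31786) ≈ -3.8181e+8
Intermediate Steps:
(sqrt(10043 + y) + 40753)*(-38584 + 29256) = (sqrt(10043 + 21743) + 40753)*(-38584 + 29256) = (sqrt(31786) + 40753)*(-9328) = (40753 + sqrt(31786))*(-9328) = -380143984 - 9328*sqrt(31786)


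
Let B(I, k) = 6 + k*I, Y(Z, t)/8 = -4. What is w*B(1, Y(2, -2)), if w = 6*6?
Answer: -936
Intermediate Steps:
Y(Z, t) = -32 (Y(Z, t) = 8*(-4) = -32)
B(I, k) = 6 + I*k
w = 36
w*B(1, Y(2, -2)) = 36*(6 + 1*(-32)) = 36*(6 - 32) = 36*(-26) = -936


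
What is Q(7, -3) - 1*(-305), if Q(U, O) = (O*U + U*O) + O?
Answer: 260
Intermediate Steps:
Q(U, O) = O + 2*O*U (Q(U, O) = (O*U + O*U) + O = 2*O*U + O = O + 2*O*U)
Q(7, -3) - 1*(-305) = -3*(1 + 2*7) - 1*(-305) = -3*(1 + 14) + 305 = -3*15 + 305 = -45 + 305 = 260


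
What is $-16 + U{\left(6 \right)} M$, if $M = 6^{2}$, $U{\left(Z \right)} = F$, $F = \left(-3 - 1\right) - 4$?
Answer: $-304$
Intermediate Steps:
$F = -8$ ($F = -4 - 4 = -8$)
$U{\left(Z \right)} = -8$
$M = 36$
$-16 + U{\left(6 \right)} M = -16 - 288 = -304$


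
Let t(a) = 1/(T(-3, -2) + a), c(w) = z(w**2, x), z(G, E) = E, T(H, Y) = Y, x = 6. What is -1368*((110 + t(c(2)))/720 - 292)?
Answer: 15969861/40 ≈ 3.9925e+5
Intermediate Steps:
c(w) = 6
t(a) = 1/(-2 + a)
-1368*((110 + t(c(2)))/720 - 292) = -1368*((110 + 1/(-2 + 6))/720 - 292) = -1368*((110 + 1/4)*(1/720) - 292) = -1368*((441/4)*(1/720) - 292) = -1368*(49/320 - 292) = -1368*(-93391/320) = 15969861/40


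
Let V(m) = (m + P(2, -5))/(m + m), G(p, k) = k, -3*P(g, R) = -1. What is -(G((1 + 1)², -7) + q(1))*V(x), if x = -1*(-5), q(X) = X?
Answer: 16/5 ≈ 3.2000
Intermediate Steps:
P(g, R) = ⅓ (P(g, R) = -⅓*(-1) = ⅓)
x = 5
V(m) = (⅓ + m)/(2*m) (V(m) = (m + ⅓)/(m + m) = (⅓ + m)/((2*m)) = (⅓ + m)*(1/(2*m)) = (⅓ + m)/(2*m))
-(G((1 + 1)², -7) + q(1))*V(x) = -(-7 + 1)*(⅙)*(1 + 3*5)/5 = -(-6)*(⅙)*(⅕)*(1 + 15) = -(-6)*(⅙)*(⅕)*16 = -(-6)*8/15 = -1*(-16/5) = 16/5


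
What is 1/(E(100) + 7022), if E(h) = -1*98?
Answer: 1/6924 ≈ 0.00014443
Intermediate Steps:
E(h) = -98
1/(E(100) + 7022) = 1/(-98 + 7022) = 1/6924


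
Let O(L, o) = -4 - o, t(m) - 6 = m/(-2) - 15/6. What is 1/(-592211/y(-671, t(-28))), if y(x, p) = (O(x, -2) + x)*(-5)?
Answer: -3365/592211 ≈ -0.0056821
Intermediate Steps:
t(m) = 7/2 - m/2 (t(m) = 6 + (m/(-2) - 15/6) = 6 + (m*(-½) - 15*⅙) = 6 + (-m/2 - 5/2) = 6 + (-5/2 - m/2) = 7/2 - m/2)
y(x, p) = 10 - 5*x (y(x, p) = ((-4 - 1*(-2)) + x)*(-5) = ((-4 + 2) + x)*(-5) = (-2 + x)*(-5) = 10 - 5*x)
1/(-592211/y(-671, t(-28))) = 1/(-592211/(10 - 5*(-671))) = 1/(-592211/(10 + 3355)) = 1/(-592211/3365) = -3365/592211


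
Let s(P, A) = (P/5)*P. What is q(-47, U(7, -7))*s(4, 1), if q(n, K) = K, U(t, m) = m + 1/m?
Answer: -160/7 ≈ -22.857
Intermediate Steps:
s(P, A) = P²/5 (s(P, A) = (P*(⅕))*P = (P/5)*P = P²/5)
q(-47, U(7, -7))*s(4, 1) = (-7 + 1/(-7))*((⅕)*4²) = (-7 - ⅐)*((⅕)*16) = -50/7*16/5 = -160/7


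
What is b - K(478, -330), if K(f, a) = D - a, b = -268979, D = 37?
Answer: -269346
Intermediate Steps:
K(f, a) = 37 - a
b - K(478, -330) = -268979 - (37 - 1*(-330)) = -268979 - (37 + 330) = -268979 - 1*367 = -268979 - 367 = -269346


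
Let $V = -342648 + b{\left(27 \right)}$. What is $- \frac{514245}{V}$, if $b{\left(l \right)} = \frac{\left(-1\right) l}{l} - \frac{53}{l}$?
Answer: $\frac{13884615}{9251576} \approx 1.5008$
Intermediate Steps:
$b{\left(l \right)} = -1 - \frac{53}{l}$
$V = - \frac{9251576}{27}$ ($V = -342648 + \frac{-53 - 27}{27} = -342648 + \frac{1}{27} \left(-80\right) = -342648 - \frac{80}{27} = - \frac{9251576}{27} \approx -3.4265 \cdot 10^{5}$)
$- \frac{514245}{V} = - \frac{514245}{- \frac{9251576}{27}} = \left(-514245\right) \left(- \frac{27}{9251576}\right) = \frac{13884615}{9251576}$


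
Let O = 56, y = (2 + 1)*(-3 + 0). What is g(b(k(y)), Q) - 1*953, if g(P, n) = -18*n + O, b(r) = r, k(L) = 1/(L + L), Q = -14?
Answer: -645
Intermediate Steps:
y = -9 (y = 3*(-3) = -9)
k(L) = 1/(2*L)
g(P, n) = 56 - 18*n (g(P, n) = -18*n + 56 = 56 - 18*n)
g(b(k(y)), Q) - 1*953 = (56 - 18*(-14)) - 1*953 = (56 + 252) - 953 = 308 - 953 = -645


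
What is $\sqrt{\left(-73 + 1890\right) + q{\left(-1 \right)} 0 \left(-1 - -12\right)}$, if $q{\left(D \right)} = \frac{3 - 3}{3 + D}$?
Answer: $\sqrt{1817} \approx 42.626$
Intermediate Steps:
$q{\left(D \right)} = 0$ ($q{\left(D \right)} = \frac{0}{3 + D} = 0$)
$\sqrt{\left(-73 + 1890\right) + q{\left(-1 \right)} 0 \left(-1 - -12\right)} = \sqrt{\left(-73 + 1890\right) + 0 \cdot 0 \left(-1 - -12\right)} = \sqrt{1817 + 0 \left(-1 + 12\right)} = \sqrt{1817 + 0 \cdot 11} = \sqrt{1817 + 0} = \sqrt{1817}$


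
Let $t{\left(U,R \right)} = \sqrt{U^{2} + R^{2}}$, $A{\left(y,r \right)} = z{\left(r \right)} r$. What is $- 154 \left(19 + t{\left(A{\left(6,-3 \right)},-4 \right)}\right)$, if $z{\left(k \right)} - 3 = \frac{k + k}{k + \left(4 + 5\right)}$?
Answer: $-2926 - 308 \sqrt{13} \approx -4036.5$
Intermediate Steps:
$z{\left(k \right)} = 3 + \frac{2 k}{9 + k}$ ($z{\left(k \right)} = 3 + \frac{k + k}{k + \left(4 + 5\right)} = 3 + \frac{2 k}{k + 9} = 3 + \frac{2 k}{9 + k}$)
$A{\left(y,r \right)} = \frac{r \left(27 + 5 r\right)}{9 + r}$ ($A{\left(y,r \right)} = \frac{27 + 5 r}{9 + r} r = \frac{r \left(27 + 5 r\right)}{9 + r}$)
$t{\left(U,R \right)} = \sqrt{R^{2} + U^{2}}$
$- 154 \left(19 + t{\left(A{\left(6,-3 \right)},-4 \right)}\right) = - 154 \left(19 + \sqrt{\left(-4\right)^{2} + \left(- \frac{3 \left(27 + 5 \left(-3\right)\right)}{9 - 3}\right)^{2}}\right) = - 154 \left(19 + \sqrt{16 + \left(- \frac{3 \left(27 - 15\right)}{6}\right)^{2}}\right) = - 154 \left(19 + \sqrt{16 + \left(\left(-3\right) \frac{1}{6} \cdot 12\right)^{2}}\right) = - 154 \left(19 + \sqrt{16 + \left(-6\right)^{2}}\right) = - 154 \left(19 + \sqrt{16 + 36}\right) = - 154 \left(19 + \sqrt{52}\right) = - 154 \left(19 + 2 \sqrt{13}\right) = -2926 - 308 \sqrt{13}$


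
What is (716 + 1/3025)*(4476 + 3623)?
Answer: 17541632199/3025 ≈ 5.7989e+6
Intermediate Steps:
(716 + 1/3025)*(4476 + 3623) = (716 + 1/3025)*8099 = (2165901/3025)*8099 = 17541632199/3025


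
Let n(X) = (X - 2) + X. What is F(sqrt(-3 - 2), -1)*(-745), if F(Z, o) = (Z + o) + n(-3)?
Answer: 6705 - 745*I*sqrt(5) ≈ 6705.0 - 1665.9*I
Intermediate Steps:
n(X) = -2 + 2*X (n(X) = (-2 + X) + X = -2 + 2*X)
F(Z, o) = -8 + Z + o (F(Z, o) = (Z + o) + (-2 + 2*(-3)) = (Z + o) + (-2 - 6) = (Z + o) - 8 = -8 + Z + o)
F(sqrt(-3 - 2), -1)*(-745) = (-8 + sqrt(-3 - 2) - 1)*(-745) = (-8 + sqrt(-5) - 1)*(-745) = (-8 + I*sqrt(5) - 1)*(-745) = (-9 + I*sqrt(5))*(-745) = 6705 - 745*I*sqrt(5)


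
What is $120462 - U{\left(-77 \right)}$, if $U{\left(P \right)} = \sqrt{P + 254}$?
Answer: $120462 - \sqrt{177} \approx 1.2045 \cdot 10^{5}$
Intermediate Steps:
$U{\left(P \right)} = \sqrt{254 + P}$
$120462 - U{\left(-77 \right)} = 120462 - \sqrt{254 - 77} = 120462 - \sqrt{177}$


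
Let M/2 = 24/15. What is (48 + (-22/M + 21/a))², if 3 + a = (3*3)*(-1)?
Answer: 99225/64 ≈ 1550.4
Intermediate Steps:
a = -12 (a = -3 + (3*3)*(-1) = -3 + 9*(-1) = -3 - 9 = -12)
M = 16/5 (M = 2*(24/15) = 2*(24*(1/15)) = 2*(8/5) = 16/5 ≈ 3.2000)
(48 + (-22/M + 21/a))² = (48 + (-22/16/5 + 21/(-12)))² = (48 + (-22*5/16 + 21*(-1/12)))² = (48 + (-55/8 - 7/4))² = (48 - 69/8)² = (315/8)² = 99225/64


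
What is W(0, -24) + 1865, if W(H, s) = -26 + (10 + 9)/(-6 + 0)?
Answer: 11015/6 ≈ 1835.8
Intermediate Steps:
W(H, s) = -175/6 (W(H, s) = -26 + 19/(-6) = -26 + 19*(-⅙) = -26 - 19/6 = -175/6)
W(0, -24) + 1865 = -175/6 + 1865 = 11015/6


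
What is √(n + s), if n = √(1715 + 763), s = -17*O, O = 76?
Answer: √(-1292 + √2478) ≈ 35.245*I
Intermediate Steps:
s = -1292 (s = -17*76 = -1292)
n = √2478 ≈ 49.780
√(n + s) = √(√2478 - 1292) = √(-1292 + √2478)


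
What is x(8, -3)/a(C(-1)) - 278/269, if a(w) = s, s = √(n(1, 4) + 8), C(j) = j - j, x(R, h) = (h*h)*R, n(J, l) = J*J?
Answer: 6178/269 ≈ 22.967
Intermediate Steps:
n(J, l) = J²
x(R, h) = R*h² (x(R, h) = h²*R = R*h²)
C(j) = 0
s = 3 (s = √(1² + 8) = √(1 + 8) = √9 = 3)
a(w) = 3
x(8, -3)/a(C(-1)) - 278/269 = (8*(-3)²)/3 - 278/269 = (8*9)*(⅓) - 278*1/269 = 72*(⅓) - 278/269 = 24 - 278/269 = 6178/269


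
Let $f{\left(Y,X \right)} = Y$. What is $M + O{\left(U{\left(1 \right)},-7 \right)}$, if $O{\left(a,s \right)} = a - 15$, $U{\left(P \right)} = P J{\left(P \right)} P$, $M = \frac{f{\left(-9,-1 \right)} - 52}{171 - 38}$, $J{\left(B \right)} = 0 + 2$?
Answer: $- \frac{1790}{133} \approx -13.459$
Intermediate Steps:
$J{\left(B \right)} = 2$
$M = - \frac{61}{133}$ ($M = \frac{-9 - 52}{171 - 38} = - \frac{61}{133} \approx -0.45865$)
$U{\left(P \right)} = 2 P^{2}$ ($U{\left(P \right)} = P 2 P = 2 P P = 2 P^{2}$)
$O{\left(a,s \right)} = -15 + a$
$M + O{\left(U{\left(1 \right)},-7 \right)} = - \frac{61}{133} - \left(15 - 2 \cdot 1^{2}\right) = - \frac{61}{133} + \left(-15 + 2 \cdot 1\right) = - \frac{61}{133} + \left(-15 + 2\right) = - \frac{61}{133} - 13 = - \frac{1790}{133}$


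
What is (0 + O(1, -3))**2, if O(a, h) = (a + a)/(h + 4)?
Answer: 4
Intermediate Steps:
O(a, h) = 2*a/(4 + h) (O(a, h) = (2*a)/(4 + h) = 2*a/(4 + h))
(0 + O(1, -3))**2 = (0 + 2*1/(4 - 3))**2 = (0 + 2*1/1)**2 = (0 + 2*1*1)**2 = (0 + 2)**2 = 2**2 = 4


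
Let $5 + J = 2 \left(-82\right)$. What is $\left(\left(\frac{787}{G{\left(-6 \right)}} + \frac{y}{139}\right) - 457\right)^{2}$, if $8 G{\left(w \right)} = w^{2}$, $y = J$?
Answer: $\frac{125629131364}{1565001} \approx 80274.0$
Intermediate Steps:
$J = -169$ ($J = -5 + 2 \left(-82\right) = -5 - 164 = -169$)
$y = -169$
$G{\left(w \right)} = \frac{w^{2}}{8}$
$\left(\left(\frac{787}{G{\left(-6 \right)}} + \frac{y}{139}\right) - 457\right)^{2} = \left(\left(\frac{787}{\frac{1}{8} \left(-6\right)^{2}} - \frac{169}{139}\right) - 457\right)^{2} = \left(\left(\frac{787}{\frac{1}{8} \cdot 36} - \frac{169}{139}\right) - 457\right)^{2} = \left(\left(\frac{787}{\frac{9}{2}} - \frac{169}{139}\right) - 457\right)^{2} = \left(\left(787 \cdot \frac{2}{9} - \frac{169}{139}\right) - 457\right)^{2} = \left(\left(\frac{1574}{9} - \frac{169}{139}\right) - 457\right)^{2} = \left(\frac{217265}{1251} - 457\right)^{2} = \left(- \frac{354442}{1251}\right)^{2} = \frac{125629131364}{1565001}$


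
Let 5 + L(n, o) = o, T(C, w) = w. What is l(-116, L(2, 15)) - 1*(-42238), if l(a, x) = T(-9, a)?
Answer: 42122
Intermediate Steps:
L(n, o) = -5 + o
l(a, x) = a
l(-116, L(2, 15)) - 1*(-42238) = -116 - 1*(-42238) = -116 + 42238 = 42122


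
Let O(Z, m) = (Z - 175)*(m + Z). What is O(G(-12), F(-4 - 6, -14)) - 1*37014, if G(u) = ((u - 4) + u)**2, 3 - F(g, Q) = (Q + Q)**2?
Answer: -35187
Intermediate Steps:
F(g, Q) = 3 - 4*Q**2 (F(g, Q) = 3 - (Q + Q)**2 = 3 - (2*Q)**2 = 3 - 4*Q**2)
G(u) = (-4 + 2*u)**2 (G(u) = ((-4 + u) + u)**2 = (-4 + 2*u)**2)
O(Z, m) = (-175 + Z)*(Z + m)
O(G(-12), F(-4 - 6, -14)) - 1*37014 = ((4*(-2 - 12)**2)**2 - 700*(-2 - 12)**2 - 175*(3 - 4*(-14)**2) + (4*(-2 - 12)**2)*(3 - 4*(-14)**2)) - 1*37014 = ((4*(-14)**2)**2 - 700*(-14)**2 - 175*(3 - 4*196) + (4*(-14)**2)*(3 - 4*196)) - 37014 = ((4*196)**2 - 700*196 - 175*(3 - 784) + (4*196)*(3 - 784)) - 37014 = (784**2 - 175*784 - 175*(-781) + 784*(-781)) - 37014 = (614656 - 137200 + 136675 - 612304) - 37014 = 1827 - 37014 = -35187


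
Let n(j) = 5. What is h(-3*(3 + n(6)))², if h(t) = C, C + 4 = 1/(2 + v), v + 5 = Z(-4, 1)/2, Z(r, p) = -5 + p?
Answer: 441/25 ≈ 17.640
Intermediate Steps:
v = -7 (v = -5 + (-5 + 1)/2 = -5 - 4*½ = -5 - 2 = -7)
C = -21/5 (C = -4 + 1/(2 - 7) = -4 + 1/(-5) = -4 - ⅕ = -21/5 ≈ -4.2000)
h(t) = -21/5
h(-3*(3 + n(6)))² = (-21/5)² = 441/25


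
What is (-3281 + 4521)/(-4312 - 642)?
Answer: -620/2477 ≈ -0.25030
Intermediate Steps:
(-3281 + 4521)/(-4312 - 642) = 1240/(-4954) = 1240*(-1/4954) = -620/2477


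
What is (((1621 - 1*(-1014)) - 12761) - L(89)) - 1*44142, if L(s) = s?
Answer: -54357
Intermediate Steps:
(((1621 - 1*(-1014)) - 12761) - L(89)) - 1*44142 = (((1621 - 1*(-1014)) - 12761) - 1*89) - 1*44142 = (((1621 + 1014) - 12761) - 89) - 44142 = ((2635 - 12761) - 89) - 44142 = (-10126 - 89) - 44142 = -10215 - 44142 = -54357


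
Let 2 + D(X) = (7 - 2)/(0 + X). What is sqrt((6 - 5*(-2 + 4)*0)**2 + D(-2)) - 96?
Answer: -96 + 3*sqrt(14)/2 ≈ -90.387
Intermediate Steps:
D(X) = -2 + 5/X (D(X) = -2 + (7 - 2)/(0 + X) = -2 + 5/X)
sqrt((6 - 5*(-2 + 4)*0)**2 + D(-2)) - 96 = sqrt((6 - 5*(-2 + 4)*0)**2 + (-2 + 5/(-2))) - 96 = sqrt((6 - 5*2*0)**2 + (-2 + 5*(-1/2))) - 96 = sqrt((6 - 10*0)**2 + (-2 - 5/2)) - 96 = sqrt((6 + 0)**2 - 9/2) - 96 = sqrt(6**2 - 9/2) - 96 = sqrt(36 - 9/2) - 96 = sqrt(63/2) - 96 = 3*sqrt(14)/2 - 96 = -96 + 3*sqrt(14)/2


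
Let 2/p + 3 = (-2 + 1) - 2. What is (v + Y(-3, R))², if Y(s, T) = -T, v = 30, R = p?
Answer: 8281/9 ≈ 920.11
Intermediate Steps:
p = -⅓ (p = 2/(-3 + ((-2 + 1) - 2)) = 2/(-3 + (-1 - 2)) = 2/(-3 - 3) = 2/(-6) = 2*(-⅙) = -⅓ ≈ -0.33333)
R = -⅓ ≈ -0.33333
(v + Y(-3, R))² = (30 - 1*(-⅓))² = (30 + ⅓)² = (91/3)² = 8281/9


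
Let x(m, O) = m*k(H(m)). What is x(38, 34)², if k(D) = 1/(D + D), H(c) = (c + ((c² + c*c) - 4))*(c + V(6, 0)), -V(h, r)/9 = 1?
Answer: 361/7180528644 ≈ 5.0275e-8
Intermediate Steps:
V(h, r) = -9 (V(h, r) = -9*1 = -9)
H(c) = (-9 + c)*(-4 + c + 2*c²) (H(c) = (c + ((c² + c*c) - 4))*(c - 9) = (c + ((c² + c²) - 4))*(-9 + c) = (c + (2*c² - 4))*(-9 + c) = (c + (-4 + 2*c²))*(-9 + c) = (-4 + c + 2*c²)*(-9 + c) = (-9 + c)*(-4 + c + 2*c²))
k(D) = 1/(2*D)
x(m, O) = m/(2*(36 - 17*m² - 13*m + 2*m³)) (x(m, O) = m*(1/(2*(36 - 17*m² - 13*m + 2*m³))) = m/(2*(36 - 17*m² - 13*m + 2*m³)))
x(38, 34)² = ((½)*38/(36 - 17*38² - 13*38 + 2*38³))² = ((½)*38/(36 - 17*1444 - 494 + 2*54872))² = ((½)*38/(36 - 24548 - 494 + 109744))² = ((½)*38/84738)² = ((½)*38*(1/84738))² = (19/84738)² = 361/7180528644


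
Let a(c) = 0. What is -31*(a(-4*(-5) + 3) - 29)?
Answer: 899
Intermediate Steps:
-31*(a(-4*(-5) + 3) - 29) = -31*(0 - 29) = -31*(-29) = 899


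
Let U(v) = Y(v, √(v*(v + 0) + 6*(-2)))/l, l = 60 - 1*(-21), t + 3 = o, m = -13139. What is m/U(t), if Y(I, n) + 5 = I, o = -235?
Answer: 13139/3 ≈ 4379.7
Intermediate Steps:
t = -238 (t = -3 - 235 = -238)
Y(I, n) = -5 + I
l = 81 (l = 60 + 21 = 81)
U(v) = -5/81 + v/81 (U(v) = (-5 + v)/81 = (-5 + v)*(1/81) = -5/81 + v/81)
m/U(t) = -13139/(-5/81 + (1/81)*(-238)) = -13139/(-5/81 - 238/81) = -13139/(-3) = -13139*(-⅓) = 13139/3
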